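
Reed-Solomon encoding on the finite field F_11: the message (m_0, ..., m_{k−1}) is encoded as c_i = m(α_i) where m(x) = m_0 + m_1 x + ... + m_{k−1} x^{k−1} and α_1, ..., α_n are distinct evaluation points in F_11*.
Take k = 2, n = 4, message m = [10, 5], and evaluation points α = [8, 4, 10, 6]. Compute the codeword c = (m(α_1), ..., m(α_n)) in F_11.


c = [6, 8, 5, 7]

Message polynomial: m(x) = 10 + 5·x (mod 11).
For each evaluation point α_i, compute m(α_i) mod 11:
  α_1 = 8: Horner steps 5 → 6, so m(8) = 6.
  α_2 = 4: Horner steps 5 → 8, so m(4) = 8.
  α_3 = 10: Horner steps 5 → 5, so m(10) = 5.
  α_4 = 6: Horner steps 5 → 7, so m(6) = 7.
Codeword c = [6, 8, 5, 7] ∈ F_11^4.


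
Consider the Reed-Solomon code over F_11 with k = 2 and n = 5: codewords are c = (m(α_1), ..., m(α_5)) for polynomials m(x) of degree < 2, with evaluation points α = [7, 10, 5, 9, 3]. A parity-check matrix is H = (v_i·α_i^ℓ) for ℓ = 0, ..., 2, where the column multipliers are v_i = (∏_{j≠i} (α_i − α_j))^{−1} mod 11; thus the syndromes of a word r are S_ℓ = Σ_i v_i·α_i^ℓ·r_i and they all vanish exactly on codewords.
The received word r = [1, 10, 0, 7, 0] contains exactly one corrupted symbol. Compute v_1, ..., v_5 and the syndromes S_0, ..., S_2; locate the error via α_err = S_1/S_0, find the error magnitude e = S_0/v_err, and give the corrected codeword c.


S = (2, 10, 6), error at position 3, error magnitude e = 5, c = [1, 10, 6, 7, 0].

Step 1: column multipliers v_i = (∏_{j≠i}(α_i − α_j))^{−1} mod 11.
  i = 1 (α = 7): (7−10)(7−5)(7−9)(7−3) = (−3)·2·(−2)·4 = 48 ≡ 4, so v_1 = 4^{−1} = 3 (mod 11).
  i = 2 (α = 10): (10−7)(10−5)(10−9)(10−3) = 3·5·1·7 = 105 ≡ 6, so v_2 = 6^{−1} = 2 (mod 11).
  i = 3 (α = 5): (5−7)(5−10)(5−9)(5−3) = (−2)·(−5)·(−4)·2 = −80 ≡ 8, so v_3 = 8^{−1} = 7 (mod 11).
  i = 4 (α = 9): (9−7)(9−10)(9−5)(9−3) = 2·(−1)·4·6 = −48 ≡ 7, so v_4 = 7^{−1} = 8 (mod 11).
  i = 5 (α = 3): (3−7)(3−10)(3−5)(3−9) = (−4)·(−7)·(−2)·(−6) = 336 ≡ 6, so v_5 = 6^{−1} = 2 (mod 11).
  v = [3, 2, 7, 8, 2].
Step 2: syndromes of r = [1, 10, 0, 7, 0] (all sums mod 11).
  S_0 = Σ v_i r_i = 3·1 + 2·10 + 7·0 + 8·7 + 2·0 = 79 ≡ 2.
  S_1 = Σ v_i α_i r_i = 3·7·1 + 2·10·10 + 7·5·0 + 8·9·7 + 2·3·0 = 725 ≡ 10.
  α_i^2 mod 11 = [5, 1, 3, 4, 9].
  S_2 = Σ v_i α_i^2 r_i = 3·5·1 + 2·1·10 + 7·3·0 + 8·4·7 + 2·9·0 = 259 ≡ 6.
  S = (2, 10, 6) ≠ 0, so r is not a codeword (an error is present).
Step 3: locate the error. For a single error e at position i, S_ℓ = v_i·e·α_i^ℓ, so α_err = S_1/S_0.
  S_0^{−1} = 2^{−1} = 6 (mod 11), so α_err = 10·6 = 60 ≡ 5 = α_3. Error position i = 3.
  Consistency check: S_2/S_1 = 6·10 = 60 ≡ 5 = α_err ✓ (single-error assumption holds).
Step 4: error magnitude e = S_0/v_3 = S_0·∏_{j≠3}(α_3 − α_j) = 2·8 = 16 ≡ 5 (mod 11).
Step 5: correct position 3: c_3 = r_3 − e = 0 − 5 ≡ 6 (mod 11). Hence c = [1, 10, 6, 7, 0].
  Check: interpolating c through the α_i gives m(x) = 2 + 3·x (degree < 2) with m(α_i) = c_i for every i, so c is indeed a codeword.


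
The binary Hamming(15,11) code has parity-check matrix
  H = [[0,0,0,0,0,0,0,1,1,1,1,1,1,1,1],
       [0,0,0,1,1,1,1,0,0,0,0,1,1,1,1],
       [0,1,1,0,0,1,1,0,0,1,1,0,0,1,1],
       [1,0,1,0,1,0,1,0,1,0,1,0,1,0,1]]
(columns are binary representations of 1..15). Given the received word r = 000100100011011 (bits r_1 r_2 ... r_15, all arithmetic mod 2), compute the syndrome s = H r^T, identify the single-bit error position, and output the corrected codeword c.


s = (0, 1, 0, 1)^T, error position = 5, corrected codeword c = 000110100011011

Compute s = H r^T mod 2 one row at a time:
  s_1 = 0 + 0 + 0 + 1 + 1 + 0 + 1 + 1 = 4 ≡ 0 (mod 2).
  s_2 = 1 + 0 + 0 + 1 + 1 + 0 + 1 + 1 = 5 ≡ 1 (mod 2).
  s_3 = 0 + 0 + 0 + 1 + 0 + 1 + 1 + 1 = 4 ≡ 0 (mod 2).
  s_4 = 0 + 0 + 0 + 1 + 0 + 1 + 0 + 1 = 3 ≡ 1 (mod 2).
s = (0, 1, 0, 1)^T — this equals column 5 of H (binary 0101), so error is at position 5.
Correct: flip bit 5 of r = 000100100011011 to get c = 000110100011011.


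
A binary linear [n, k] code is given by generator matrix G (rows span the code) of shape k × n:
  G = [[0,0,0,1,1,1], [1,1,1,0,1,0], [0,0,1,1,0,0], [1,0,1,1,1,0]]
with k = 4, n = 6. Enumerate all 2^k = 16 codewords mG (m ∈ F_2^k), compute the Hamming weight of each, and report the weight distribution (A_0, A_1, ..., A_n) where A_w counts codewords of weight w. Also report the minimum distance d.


Weight distribution: A_0 = 1, A_2 = 4, A_3 = 6, A_4 = 3, A_5 = 2. Minimum distance d = 2.

Enumerate all 2^4 = 16 messages m ∈ F_2^4.
For each, compute codeword c = mG in F_2^6, then tally its weight.
  m = 0000 → c = 000000, weight = 0.
  m = 1000 → c = 000111, weight = 3.
  m = 0100 → c = 111010, weight = 4.
  m = 1100 → c = 111101, weight = 5.
  m = 0010 → c = 001100, weight = 2.
  m = 1010 → c = 001011, weight = 3.
  m = 0110 → c = 110110, weight = 4.
  m = 1110 → c = 110001, weight = 3.
  m = 0001 → c = 101110, weight = 4.
  m = 1001 → c = 101001, weight = 3.
  m = 0101 → c = 010100, weight = 2.
  m = 1101 → c = 010011, weight = 3.
  m = 0011 → c = 100010, weight = 2.
  m = 1011 → c = 100101, weight = 3.
  m = 0111 → c = 011000, weight = 2.
  m = 1111 → c = 011111, weight = 5.
Tally weights:
  weight 0: 1 codewords.
  weight 2: 4 codewords.
  weight 3: 6 codewords.
  weight 4: 3 codewords.
  weight 5: 2 codewords.
Minimum distance d = smallest w > 0 with A_w > 0 = 2.
Sanity: Σ A_w = 16 = 2^4 = 16 ✓.


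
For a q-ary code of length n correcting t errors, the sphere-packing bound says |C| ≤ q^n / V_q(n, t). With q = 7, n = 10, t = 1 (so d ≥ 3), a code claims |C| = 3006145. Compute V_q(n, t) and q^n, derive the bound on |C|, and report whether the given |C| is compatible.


V_q(n, t) = 61, q^n = 282475249, Hamming bound = 4630741, |C| = 3006145 ≤ bound (satisfied).

Step 1: Compute V_q(n, t) = Σ_{j=0}^1 C(n, j) (q−1)^j.
  j = 0: C(10,0)·(6)^0 = 1·1 = 1.
  j = 1: C(10,1)·(6)^1 = 10·6 = 60.
  V_q(n, t) = 1 + 60 = 61.
Step 2: q^n = 7^10 = 282475249.
Step 3: Hamming bound ⌊q^n / V_q(n,t)⌋ = ⌊282475249/61⌋ = 4630741.
Step 4: Compare |C| = 3006145 to 4630741: satisfied.
The claimed |C| lies below the Hamming bound.


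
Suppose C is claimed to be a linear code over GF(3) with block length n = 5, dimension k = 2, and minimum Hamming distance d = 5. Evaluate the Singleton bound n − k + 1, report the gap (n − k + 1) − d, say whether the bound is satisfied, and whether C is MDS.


Singleton RHS = n − k + 1 = 4, slack = -1, bound violated (no such code; not MDS).

Singleton bound: d ≤ n − k + 1.
Here n = 5, k = 2, so n − k + 1 = 4.
Given d = 5, check d ≤ 4: NO.
Slack = (n − k + 1) − d = -1.
The slack is negative: d = 5 exceeds n − k + 1 = 4 by 1, so the Singleton bound is violated and no linear [5, 2, 5]_3 code can exist. In particular it is not MDS (MDS requires d = n − k + 1 exactly).
Description: the claimed parameters are [5, 2, 5]_3; such a code would be impossible (violates the Singleton bound).


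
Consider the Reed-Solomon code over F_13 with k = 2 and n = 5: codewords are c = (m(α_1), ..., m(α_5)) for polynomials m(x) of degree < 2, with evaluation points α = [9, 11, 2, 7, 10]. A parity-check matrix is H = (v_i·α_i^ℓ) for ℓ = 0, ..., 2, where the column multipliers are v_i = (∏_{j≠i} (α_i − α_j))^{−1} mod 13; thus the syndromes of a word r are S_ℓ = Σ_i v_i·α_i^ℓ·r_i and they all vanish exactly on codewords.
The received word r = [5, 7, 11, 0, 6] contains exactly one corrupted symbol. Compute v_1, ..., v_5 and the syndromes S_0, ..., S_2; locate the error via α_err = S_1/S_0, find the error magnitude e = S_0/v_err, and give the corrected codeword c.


S = (1, 7, 10), error at position 4, error magnitude e = 10, c = [5, 7, 11, 3, 6].

Step 1: column multipliers v_i = (∏_{j≠i}(α_i − α_j))^{−1} mod 13.
  i = 1 (α = 9): (9−11)(9−2)(9−7)(9−10) = (−2)·7·2·(−1) = 28 ≡ 2, so v_1 = 2^{−1} = 7 (mod 13).
  i = 2 (α = 11): (11−9)(11−2)(11−7)(11−10) = 2·9·4·1 = 72 ≡ 7, so v_2 = 7^{−1} = 2 (mod 13).
  i = 3 (α = 2): (2−9)(2−11)(2−7)(2−10) = (−7)·(−9)·(−5)·(−8) = 2520 ≡ 11, so v_3 = 11^{−1} = 6 (mod 13).
  i = 4 (α = 7): (7−9)(7−11)(7−2)(7−10) = (−2)·(−4)·5·(−3) = −120 ≡ 10, so v_4 = 10^{−1} = 4 (mod 13).
  i = 5 (α = 10): (10−9)(10−11)(10−2)(10−7) = 1·(−1)·8·3 = −24 ≡ 2, so v_5 = 2^{−1} = 7 (mod 13).
  v = [7, 2, 6, 4, 7].
Step 2: syndromes of r = [5, 7, 11, 0, 6] (all sums mod 13).
  S_0 = Σ v_i r_i = 7·5 + 2·7 + 6·11 + 4·0 + 7·6 = 157 ≡ 1.
  S_1 = Σ v_i α_i r_i = 7·9·5 + 2·11·7 + 6·2·11 + 4·7·0 + 7·10·6 = 1021 ≡ 7.
  α_i^2 mod 13 = [3, 4, 4, 10, 9].
  S_2 = Σ v_i α_i^2 r_i = 7·3·5 + 2·4·7 + 6·4·11 + 4·10·0 + 7·9·6 = 803 ≡ 10.
  S = (1, 7, 10) ≠ 0, so r is not a codeword (an error is present).
Step 3: locate the error. For a single error e at position i, S_ℓ = v_i·e·α_i^ℓ, so α_err = S_1/S_0.
  S_0^{−1} = 1^{−1} = 1 (mod 13), so α_err = 7·1 = 7 ≡ 7 = α_4. Error position i = 4.
  Consistency check: S_2/S_1 = 10·2 = 20 ≡ 7 = α_err ✓ (single-error assumption holds).
Step 4: error magnitude e = S_0/v_4 = S_0·∏_{j≠4}(α_4 − α_j) = 1·10 = 10 ≡ 10 (mod 13).
Step 5: correct position 4: c_4 = r_4 − e = 0 − 10 ≡ 3 (mod 13). Hence c = [5, 7, 11, 3, 6].
  Check: interpolating c through the α_i gives m(x) = 9 + 1·x (degree < 2) with m(α_i) = c_i for every i, so c is indeed a codeword.


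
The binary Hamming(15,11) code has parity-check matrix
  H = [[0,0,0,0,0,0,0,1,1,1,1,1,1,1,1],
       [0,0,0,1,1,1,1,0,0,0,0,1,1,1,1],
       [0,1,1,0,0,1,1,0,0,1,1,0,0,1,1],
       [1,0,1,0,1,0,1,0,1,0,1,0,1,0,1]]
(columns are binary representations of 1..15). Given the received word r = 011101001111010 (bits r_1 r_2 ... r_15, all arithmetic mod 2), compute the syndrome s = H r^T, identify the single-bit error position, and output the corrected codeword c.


s = (1, 0, 0, 1)^T, error position = 9, corrected codeword c = 011101000111010

Compute s = H r^T mod 2 one row at a time:
  s_1 = 0 + 1 + 1 + 1 + 1 + 0 + 1 + 0 = 5 ≡ 1 (mod 2).
  s_2 = 1 + 0 + 1 + 0 + 1 + 0 + 1 + 0 = 4 ≡ 0 (mod 2).
  s_3 = 1 + 1 + 1 + 0 + 1 + 1 + 1 + 0 = 6 ≡ 0 (mod 2).
  s_4 = 0 + 1 + 0 + 0 + 1 + 1 + 0 + 0 = 3 ≡ 1 (mod 2).
s = (1, 0, 0, 1)^T — this equals column 9 of H (binary 1001), so error is at position 9.
Correct: flip bit 9 of r = 011101001111010 to get c = 011101000111010.


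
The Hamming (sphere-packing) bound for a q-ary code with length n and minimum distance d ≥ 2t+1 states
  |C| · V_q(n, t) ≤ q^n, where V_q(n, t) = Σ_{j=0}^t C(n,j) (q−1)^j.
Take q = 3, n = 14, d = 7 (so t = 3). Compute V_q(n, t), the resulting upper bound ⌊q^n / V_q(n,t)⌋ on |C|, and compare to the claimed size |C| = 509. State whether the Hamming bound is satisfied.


V_q(n, t) = 3305, q^n = 4782969, Hamming bound = 1447, |C| = 509 ≤ bound (satisfied).

Step 1: Compute V_q(n, t) = Σ_{j=0}^3 C(n, j) (q−1)^j.
  j = 0: C(14,0)·(2)^0 = 1·1 = 1.
  j = 1: C(14,1)·(2)^1 = 14·2 = 28.
  j = 2: C(14,2)·(2)^2 = 91·4 = 364.
  j = 3: C(14,3)·(2)^3 = 364·8 = 2912.
  V_q(n, t) = 1 + 28 + 364 + 2912 = 3305.
Step 2: q^n = 3^14 = 4782969.
Step 3: Hamming bound ⌊q^n / V_q(n,t)⌋ = ⌊4782969/3305⌋ = 1447.
Step 4: Compare |C| = 509 to 1447: satisfied.
The claimed |C| lies below the Hamming bound.


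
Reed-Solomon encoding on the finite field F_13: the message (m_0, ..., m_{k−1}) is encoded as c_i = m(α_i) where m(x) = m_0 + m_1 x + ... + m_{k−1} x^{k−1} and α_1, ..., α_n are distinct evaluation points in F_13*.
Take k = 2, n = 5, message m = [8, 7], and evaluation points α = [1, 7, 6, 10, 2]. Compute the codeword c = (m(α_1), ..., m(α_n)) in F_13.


c = [2, 5, 11, 0, 9]

Message polynomial: m(x) = 8 + 7·x (mod 13).
For each evaluation point α_i, compute m(α_i) mod 13:
  α_1 = 1: Horner steps 7 → 2, so m(1) = 2.
  α_2 = 7: Horner steps 7 → 5, so m(7) = 5.
  α_3 = 6: Horner steps 7 → 11, so m(6) = 11.
  α_4 = 10: Horner steps 7 → 0, so m(10) = 0.
  α_5 = 2: Horner steps 7 → 9, so m(2) = 9.
Codeword c = [2, 5, 11, 0, 9] ∈ F_13^5.


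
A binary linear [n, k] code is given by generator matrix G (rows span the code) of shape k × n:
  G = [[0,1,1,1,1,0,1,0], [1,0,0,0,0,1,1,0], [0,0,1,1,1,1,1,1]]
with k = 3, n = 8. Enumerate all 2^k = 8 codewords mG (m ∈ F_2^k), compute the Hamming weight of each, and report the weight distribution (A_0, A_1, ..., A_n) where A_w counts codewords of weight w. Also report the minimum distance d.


Weight distribution: A_0 = 1, A_3 = 2, A_4 = 1, A_5 = 2, A_6 = 2. Minimum distance d = 3.

Enumerate all 2^3 = 8 messages m ∈ F_2^3.
For each, compute codeword c = mG in F_2^8, then tally its weight.
  m = 000 → c = 00000000, weight = 0.
  m = 100 → c = 01111010, weight = 5.
  m = 010 → c = 10000110, weight = 3.
  m = 110 → c = 11111100, weight = 6.
  m = 001 → c = 00111111, weight = 6.
  m = 101 → c = 01000101, weight = 3.
  m = 011 → c = 10111001, weight = 5.
  m = 111 → c = 11000011, weight = 4.
Tally weights:
  weight 0: 1 codewords.
  weight 3: 2 codewords.
  weight 4: 1 codewords.
  weight 5: 2 codewords.
  weight 6: 2 codewords.
Minimum distance d = smallest w > 0 with A_w > 0 = 3.
Sanity: Σ A_w = 8 = 2^3 = 8 ✓.


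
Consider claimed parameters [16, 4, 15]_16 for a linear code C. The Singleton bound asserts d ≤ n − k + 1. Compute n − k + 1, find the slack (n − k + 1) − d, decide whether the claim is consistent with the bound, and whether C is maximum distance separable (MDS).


Singleton RHS = n − k + 1 = 13, slack = -2, bound violated (no such code; not MDS).

Singleton bound: d ≤ n − k + 1.
Here n = 16, k = 4, so n − k + 1 = 13.
Given d = 15, check d ≤ 13: NO.
Slack = (n − k + 1) − d = -2.
The slack is negative: d = 15 exceeds n − k + 1 = 13 by 2, so the Singleton bound is violated and no linear [16, 4, 15]_16 code can exist. In particular it is not MDS (MDS requires d = n − k + 1 exactly).
Description: the claimed parameters are [16, 4, 15]_16; such a code would be impossible (violates the Singleton bound).


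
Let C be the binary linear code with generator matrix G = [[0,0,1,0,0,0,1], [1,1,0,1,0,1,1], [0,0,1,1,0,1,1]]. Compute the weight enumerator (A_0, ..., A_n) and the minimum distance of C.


Weight distribution: A_0 = 1, A_2 = 2, A_3 = 2, A_4 = 1, A_5 = 2. Minimum distance d = 2.

Enumerate all 2^3 = 8 messages m ∈ F_2^3.
For each, compute codeword c = mG in F_2^7, then tally its weight.
  m = 000 → c = 0000000, weight = 0.
  m = 100 → c = 0010001, weight = 2.
  m = 010 → c = 1101011, weight = 5.
  m = 110 → c = 1111010, weight = 5.
  m = 001 → c = 0011011, weight = 4.
  m = 101 → c = 0001010, weight = 2.
  m = 011 → c = 1110000, weight = 3.
  m = 111 → c = 1100001, weight = 3.
Tally weights:
  weight 0: 1 codewords.
  weight 2: 2 codewords.
  weight 3: 2 codewords.
  weight 4: 1 codewords.
  weight 5: 2 codewords.
Minimum distance d = smallest w > 0 with A_w > 0 = 2.
Sanity: Σ A_w = 8 = 2^3 = 8 ✓.


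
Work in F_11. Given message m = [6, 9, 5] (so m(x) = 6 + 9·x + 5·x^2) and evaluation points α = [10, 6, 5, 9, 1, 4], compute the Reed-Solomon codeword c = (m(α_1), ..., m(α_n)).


c = [2, 9, 0, 8, 9, 1]

Message polynomial: m(x) = 6 + 9·x + 5·x^2 (mod 11).
For each evaluation point α_i, compute m(α_i) mod 11:
  α_1 = 10: Horner steps 5 → 4 → 2, so m(10) = 2.
  α_2 = 6: Horner steps 5 → 6 → 9, so m(6) = 9.
  α_3 = 5: Horner steps 5 → 1 → 0, so m(5) = 0.
  α_4 = 9: Horner steps 5 → 10 → 8, so m(9) = 8.
  α_5 = 1: Horner steps 5 → 3 → 9, so m(1) = 9.
  α_6 = 4: Horner steps 5 → 7 → 1, so m(4) = 1.
Codeword c = [2, 9, 0, 8, 9, 1] ∈ F_11^6.


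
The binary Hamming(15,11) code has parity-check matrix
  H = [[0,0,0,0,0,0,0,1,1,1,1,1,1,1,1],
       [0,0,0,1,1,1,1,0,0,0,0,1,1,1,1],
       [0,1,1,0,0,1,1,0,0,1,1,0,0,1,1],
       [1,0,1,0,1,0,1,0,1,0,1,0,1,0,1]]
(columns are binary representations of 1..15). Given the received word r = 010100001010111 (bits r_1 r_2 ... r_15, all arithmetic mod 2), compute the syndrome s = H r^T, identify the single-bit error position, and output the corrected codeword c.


s = (1, 0, 0, 0)^T, error position = 8, corrected codeword c = 010100011010111

Compute s = H r^T mod 2 one row at a time:
  s_1 = 0 + 1 + 0 + 1 + 0 + 1 + 1 + 1 = 5 ≡ 1 (mod 2).
  s_2 = 1 + 0 + 0 + 0 + 0 + 1 + 1 + 1 = 4 ≡ 0 (mod 2).
  s_3 = 1 + 0 + 0 + 0 + 0 + 1 + 1 + 1 = 4 ≡ 0 (mod 2).
  s_4 = 0 + 0 + 0 + 0 + 1 + 1 + 1 + 1 = 4 ≡ 0 (mod 2).
s = (1, 0, 0, 0)^T — this equals column 8 of H (binary 1000), so error is at position 8.
Correct: flip bit 8 of r = 010100001010111 to get c = 010100011010111.


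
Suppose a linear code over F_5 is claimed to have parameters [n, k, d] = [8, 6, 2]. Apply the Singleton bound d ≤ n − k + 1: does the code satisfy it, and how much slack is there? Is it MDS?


Singleton RHS = n − k + 1 = 3, slack = 1, bound satisfied, not MDS.

Singleton bound: d ≤ n − k + 1.
Here n = 8, k = 6, so n − k + 1 = 3.
Given d = 2, check d ≤ 3: YES.
Slack = (n − k + 1) − d = 1.
The code is NOT MDS (slack = 1 > 0).
Description: the claimed parameters are [8, 6, 2]_5; such a code would be non-MDS.


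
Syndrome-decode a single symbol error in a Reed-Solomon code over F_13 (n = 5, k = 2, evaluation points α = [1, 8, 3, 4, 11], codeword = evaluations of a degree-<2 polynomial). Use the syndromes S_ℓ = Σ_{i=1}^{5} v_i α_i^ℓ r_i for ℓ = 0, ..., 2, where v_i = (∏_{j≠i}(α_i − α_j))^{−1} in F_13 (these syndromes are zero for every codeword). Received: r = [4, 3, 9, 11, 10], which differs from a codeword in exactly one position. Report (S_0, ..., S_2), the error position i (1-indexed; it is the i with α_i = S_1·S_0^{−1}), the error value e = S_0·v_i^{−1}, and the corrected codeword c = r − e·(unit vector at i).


S = (2, 6, 5), error at position 3, error magnitude e = 9, c = [4, 3, 0, 11, 10].

Step 1: column multipliers v_i = (∏_{j≠i}(α_i − α_j))^{−1} mod 13.
  i = 1 (α = 1): (1−8)(1−3)(1−4)(1−11) = (−7)·(−2)·(−3)·(−10) = 420 ≡ 4, so v_1 = 4^{−1} = 10 (mod 13).
  i = 2 (α = 8): (8−1)(8−3)(8−4)(8−11) = 7·5·4·(−3) = −420 ≡ 9, so v_2 = 9^{−1} = 3 (mod 13).
  i = 3 (α = 3): (3−1)(3−8)(3−4)(3−11) = 2·(−5)·(−1)·(−8) = −80 ≡ 11, so v_3 = 11^{−1} = 6 (mod 13).
  i = 4 (α = 4): (4−1)(4−8)(4−3)(4−11) = 3·(−4)·1·(−7) = 84 ≡ 6, so v_4 = 6^{−1} = 11 (mod 13).
  i = 5 (α = 11): (11−1)(11−8)(11−3)(11−4) = 10·3·8·7 = 1680 ≡ 3, so v_5 = 3^{−1} = 9 (mod 13).
  v = [10, 3, 6, 11, 9].
Step 2: syndromes of r = [4, 3, 9, 11, 10] (all sums mod 13).
  S_0 = Σ v_i r_i = 10·4 + 3·3 + 6·9 + 11·11 + 9·10 = 314 ≡ 2.
  S_1 = Σ v_i α_i r_i = 10·1·4 + 3·8·3 + 6·3·9 + 11·4·11 + 9·11·10 = 1748 ≡ 6.
  α_i^2 mod 13 = [1, 12, 9, 3, 4].
  S_2 = Σ v_i α_i^2 r_i = 10·1·4 + 3·12·3 + 6·9·9 + 11·3·11 + 9·4·10 = 1357 ≡ 5.
  S = (2, 6, 5) ≠ 0, so r is not a codeword (an error is present).
Step 3: locate the error. For a single error e at position i, S_ℓ = v_i·e·α_i^ℓ, so α_err = S_1/S_0.
  S_0^{−1} = 2^{−1} = 7 (mod 13), so α_err = 6·7 = 42 ≡ 3 = α_3. Error position i = 3.
  Consistency check: S_2/S_1 = 5·11 = 55 ≡ 3 = α_err ✓ (single-error assumption holds).
Step 4: error magnitude e = S_0/v_3 = S_0·∏_{j≠3}(α_3 − α_j) = 2·11 = 22 ≡ 9 (mod 13).
Step 5: correct position 3: c_3 = r_3 − e = 9 − 9 ≡ 0 (mod 13). Hence c = [4, 3, 0, 11, 10].
  Check: interpolating c through the α_i gives m(x) = 6 + 11·x (degree < 2) with m(α_i) = c_i for every i, so c is indeed a codeword.


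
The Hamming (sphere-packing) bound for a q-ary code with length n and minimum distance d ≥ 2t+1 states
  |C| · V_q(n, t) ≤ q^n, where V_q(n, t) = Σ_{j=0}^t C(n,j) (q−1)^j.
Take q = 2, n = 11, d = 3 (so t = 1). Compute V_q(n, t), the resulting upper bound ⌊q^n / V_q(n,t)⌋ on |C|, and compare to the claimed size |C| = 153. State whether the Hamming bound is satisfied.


V_q(n, t) = 12, q^n = 2048, Hamming bound = 170, |C| = 153 ≤ bound (satisfied).

Step 1: Compute V_q(n, t) = Σ_{j=0}^1 C(n, j) (q−1)^j.
  j = 0: C(11,0)·(1)^0 = 1·1 = 1.
  j = 1: C(11,1)·(1)^1 = 11·1 = 11.
  V_q(n, t) = 1 + 11 = 12.
Step 2: q^n = 2^11 = 2048.
Step 3: Hamming bound ⌊q^n / V_q(n,t)⌋ = ⌊2048/12⌋ = 170.
Step 4: Compare |C| = 153 to 170: satisfied.
The claimed |C| lies below the Hamming bound.


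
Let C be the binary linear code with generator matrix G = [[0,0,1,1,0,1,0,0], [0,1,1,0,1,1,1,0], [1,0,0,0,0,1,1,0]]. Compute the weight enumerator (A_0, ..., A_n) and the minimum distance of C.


Weight distribution: A_0 = 1, A_3 = 2, A_4 = 3, A_5 = 2. Minimum distance d = 3.

Enumerate all 2^3 = 8 messages m ∈ F_2^3.
For each, compute codeword c = mG in F_2^8, then tally its weight.
  m = 000 → c = 00000000, weight = 0.
  m = 100 → c = 00110100, weight = 3.
  m = 010 → c = 01101110, weight = 5.
  m = 110 → c = 01011010, weight = 4.
  m = 001 → c = 10000110, weight = 3.
  m = 101 → c = 10110010, weight = 4.
  m = 011 → c = 11101000, weight = 4.
  m = 111 → c = 11011100, weight = 5.
Tally weights:
  weight 0: 1 codewords.
  weight 3: 2 codewords.
  weight 4: 3 codewords.
  weight 5: 2 codewords.
Minimum distance d = smallest w > 0 with A_w > 0 = 3.
Sanity: Σ A_w = 8 = 2^3 = 8 ✓.


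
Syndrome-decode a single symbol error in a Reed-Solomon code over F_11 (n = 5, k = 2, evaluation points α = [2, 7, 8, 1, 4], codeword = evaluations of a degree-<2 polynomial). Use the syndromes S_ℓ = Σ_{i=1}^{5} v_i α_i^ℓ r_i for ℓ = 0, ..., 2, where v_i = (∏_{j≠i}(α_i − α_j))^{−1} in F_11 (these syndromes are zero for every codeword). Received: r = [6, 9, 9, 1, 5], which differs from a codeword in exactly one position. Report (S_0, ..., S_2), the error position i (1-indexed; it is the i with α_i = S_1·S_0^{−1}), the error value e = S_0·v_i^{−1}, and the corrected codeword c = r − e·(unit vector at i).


S = (2, 5, 7), error at position 3, error magnitude e = 6, c = [6, 9, 3, 1, 5].

Step 1: column multipliers v_i = (∏_{j≠i}(α_i − α_j))^{−1} mod 11.
  i = 1 (α = 2): (2−7)(2−8)(2−1)(2−4) = (−5)·(−6)·1·(−2) = −60 ≡ 6, so v_1 = 6^{−1} = 2 (mod 11).
  i = 2 (α = 7): (7−2)(7−8)(7−1)(7−4) = 5·(−1)·6·3 = −90 ≡ 9, so v_2 = 9^{−1} = 5 (mod 11).
  i = 3 (α = 8): (8−2)(8−7)(8−1)(8−4) = 6·1·7·4 = 168 ≡ 3, so v_3 = 3^{−1} = 4 (mod 11).
  i = 4 (α = 1): (1−2)(1−7)(1−8)(1−4) = (−1)·(−6)·(−7)·(−3) = 126 ≡ 5, so v_4 = 5^{−1} = 9 (mod 11).
  i = 5 (α = 4): (4−2)(4−7)(4−8)(4−1) = 2·(−3)·(−4)·3 = 72 ≡ 6, so v_5 = 6^{−1} = 2 (mod 11).
  v = [2, 5, 4, 9, 2].
Step 2: syndromes of r = [6, 9, 9, 1, 5] (all sums mod 11).
  S_0 = Σ v_i r_i = 2·6 + 5·9 + 4·9 + 9·1 + 2·5 = 112 ≡ 2.
  S_1 = Σ v_i α_i r_i = 2·2·6 + 5·7·9 + 4·8·9 + 9·1·1 + 2·4·5 = 676 ≡ 5.
  α_i^2 mod 11 = [4, 5, 9, 1, 5].
  S_2 = Σ v_i α_i^2 r_i = 2·4·6 + 5·5·9 + 4·9·9 + 9·1·1 + 2·5·5 = 656 ≡ 7.
  S = (2, 5, 7) ≠ 0, so r is not a codeword (an error is present).
Step 3: locate the error. For a single error e at position i, S_ℓ = v_i·e·α_i^ℓ, so α_err = S_1/S_0.
  S_0^{−1} = 2^{−1} = 6 (mod 11), so α_err = 5·6 = 30 ≡ 8 = α_3. Error position i = 3.
  Consistency check: S_2/S_1 = 7·9 = 63 ≡ 8 = α_err ✓ (single-error assumption holds).
Step 4: error magnitude e = S_0/v_3 = S_0·∏_{j≠3}(α_3 − α_j) = 2·3 = 6 ≡ 6 (mod 11).
Step 5: correct position 3: c_3 = r_3 − e = 9 − 6 ≡ 3 (mod 11). Hence c = [6, 9, 3, 1, 5].
  Check: interpolating c through the α_i gives m(x) = 7 + 5·x (degree < 2) with m(α_i) = c_i for every i, so c is indeed a codeword.


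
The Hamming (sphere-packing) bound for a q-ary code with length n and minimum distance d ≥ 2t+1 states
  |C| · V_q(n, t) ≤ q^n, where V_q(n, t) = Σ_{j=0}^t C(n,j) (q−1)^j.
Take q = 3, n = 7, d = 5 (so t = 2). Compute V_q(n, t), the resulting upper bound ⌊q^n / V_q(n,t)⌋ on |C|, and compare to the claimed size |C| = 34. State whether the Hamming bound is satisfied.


V_q(n, t) = 99, q^n = 2187, Hamming bound = 22, |C| = 34 > bound (violated).

Step 1: Compute V_q(n, t) = Σ_{j=0}^2 C(n, j) (q−1)^j.
  j = 0: C(7,0)·(2)^0 = 1·1 = 1.
  j = 1: C(7,1)·(2)^1 = 7·2 = 14.
  j = 2: C(7,2)·(2)^2 = 21·4 = 84.
  V_q(n, t) = 1 + 14 + 84 = 99.
Step 2: q^n = 3^7 = 2187.
Step 3: Hamming bound ⌊q^n / V_q(n,t)⌋ = ⌊2187/99⌋ = 22.
Step 4: Compare |C| = 34 to 22: violated.
The claimed |C| lies above the Hamming bound, so no 3-ary code of length 7 with d ≥ 5 can have 34 codewords.


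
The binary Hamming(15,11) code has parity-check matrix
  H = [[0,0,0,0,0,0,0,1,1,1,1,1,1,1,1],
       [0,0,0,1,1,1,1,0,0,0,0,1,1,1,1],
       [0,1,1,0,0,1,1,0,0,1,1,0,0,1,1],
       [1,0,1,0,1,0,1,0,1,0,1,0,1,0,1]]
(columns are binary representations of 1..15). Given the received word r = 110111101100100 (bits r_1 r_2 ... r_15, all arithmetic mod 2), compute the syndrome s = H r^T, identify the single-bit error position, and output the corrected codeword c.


s = (1, 1, 0, 1)^T, error position = 13, corrected codeword c = 110111101100000

Compute s = H r^T mod 2 one row at a time:
  s_1 = 0 + 1 + 1 + 0 + 0 + 1 + 0 + 0 = 3 ≡ 1 (mod 2).
  s_2 = 1 + 1 + 1 + 1 + 0 + 1 + 0 + 0 = 5 ≡ 1 (mod 2).
  s_3 = 1 + 0 + 1 + 1 + 1 + 0 + 0 + 0 = 4 ≡ 0 (mod 2).
  s_4 = 1 + 0 + 1 + 1 + 1 + 0 + 1 + 0 = 5 ≡ 1 (mod 2).
s = (1, 1, 0, 1)^T — this equals column 13 of H (binary 1101), so error is at position 13.
Correct: flip bit 13 of r = 110111101100100 to get c = 110111101100000.


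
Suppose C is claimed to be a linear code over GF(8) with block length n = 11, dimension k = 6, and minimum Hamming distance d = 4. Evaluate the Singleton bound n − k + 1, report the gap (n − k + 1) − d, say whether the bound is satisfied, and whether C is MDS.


Singleton RHS = n − k + 1 = 6, slack = 2, bound satisfied, not MDS.

Singleton bound: d ≤ n − k + 1.
Here n = 11, k = 6, so n − k + 1 = 6.
Given d = 4, check d ≤ 6: YES.
Slack = (n − k + 1) − d = 2.
The code is NOT MDS (slack = 2 > 0).
Description: the claimed parameters are [11, 6, 4]_8; such a code would be non-MDS.


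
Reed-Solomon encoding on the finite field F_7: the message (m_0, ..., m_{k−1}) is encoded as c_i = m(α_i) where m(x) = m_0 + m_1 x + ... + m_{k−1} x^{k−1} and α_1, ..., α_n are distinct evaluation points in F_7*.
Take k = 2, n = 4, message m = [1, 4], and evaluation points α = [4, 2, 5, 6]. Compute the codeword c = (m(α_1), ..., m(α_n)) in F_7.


c = [3, 2, 0, 4]

Message polynomial: m(x) = 1 + 4·x (mod 7).
For each evaluation point α_i, compute m(α_i) mod 7:
  α_1 = 4: Horner steps 4 → 3, so m(4) = 3.
  α_2 = 2: Horner steps 4 → 2, so m(2) = 2.
  α_3 = 5: Horner steps 4 → 0, so m(5) = 0.
  α_4 = 6: Horner steps 4 → 4, so m(6) = 4.
Codeword c = [3, 2, 0, 4] ∈ F_7^4.


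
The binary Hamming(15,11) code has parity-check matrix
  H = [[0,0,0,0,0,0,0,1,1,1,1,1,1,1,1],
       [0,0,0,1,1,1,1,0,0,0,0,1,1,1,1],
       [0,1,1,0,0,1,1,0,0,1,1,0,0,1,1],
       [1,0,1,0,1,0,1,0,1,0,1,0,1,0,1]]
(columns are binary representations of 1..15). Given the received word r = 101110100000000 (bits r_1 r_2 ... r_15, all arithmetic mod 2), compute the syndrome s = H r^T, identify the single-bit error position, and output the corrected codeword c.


s = (0, 1, 0, 0)^T, error position = 4, corrected codeword c = 101010100000000

Compute s = H r^T mod 2 one row at a time:
  s_1 = 0 + 0 + 0 + 0 + 0 + 0 + 0 + 0 = 0 ≡ 0 (mod 2).
  s_2 = 1 + 1 + 0 + 1 + 0 + 0 + 0 + 0 = 3 ≡ 1 (mod 2).
  s_3 = 0 + 1 + 0 + 1 + 0 + 0 + 0 + 0 = 2 ≡ 0 (mod 2).
  s_4 = 1 + 1 + 1 + 1 + 0 + 0 + 0 + 0 = 4 ≡ 0 (mod 2).
s = (0, 1, 0, 0)^T — this equals column 4 of H (binary 0100), so error is at position 4.
Correct: flip bit 4 of r = 101110100000000 to get c = 101010100000000.


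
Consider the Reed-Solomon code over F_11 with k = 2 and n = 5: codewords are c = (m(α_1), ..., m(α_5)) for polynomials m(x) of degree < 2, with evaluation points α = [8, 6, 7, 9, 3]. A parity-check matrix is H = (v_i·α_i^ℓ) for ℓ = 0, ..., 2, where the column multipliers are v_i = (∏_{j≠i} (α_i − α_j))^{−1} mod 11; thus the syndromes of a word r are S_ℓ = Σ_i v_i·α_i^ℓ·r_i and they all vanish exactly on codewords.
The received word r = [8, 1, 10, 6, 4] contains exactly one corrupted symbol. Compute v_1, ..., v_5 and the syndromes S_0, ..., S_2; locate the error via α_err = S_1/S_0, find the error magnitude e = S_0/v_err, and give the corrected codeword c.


S = (1, 3, 9), error at position 5, error magnitude e = 8, c = [8, 1, 10, 6, 7].

Step 1: column multipliers v_i = (∏_{j≠i}(α_i − α_j))^{−1} mod 11.
  i = 1 (α = 8): (8−6)(8−7)(8−9)(8−3) = 2·1·(−1)·5 = −10 ≡ 1, so v_1 = 1^{−1} = 1 (mod 11).
  i = 2 (α = 6): (6−8)(6−7)(6−9)(6−3) = (−2)·(−1)·(−3)·3 = −18 ≡ 4, so v_2 = 4^{−1} = 3 (mod 11).
  i = 3 (α = 7): (7−8)(7−6)(7−9)(7−3) = (−1)·1·(−2)·4 = 8 ≡ 8, so v_3 = 8^{−1} = 7 (mod 11).
  i = 4 (α = 9): (9−8)(9−6)(9−7)(9−3) = 1·3·2·6 = 36 ≡ 3, so v_4 = 3^{−1} = 4 (mod 11).
  i = 5 (α = 3): (3−8)(3−6)(3−7)(3−9) = (−5)·(−3)·(−4)·(−6) = 360 ≡ 8, so v_5 = 8^{−1} = 7 (mod 11).
  v = [1, 3, 7, 4, 7].
Step 2: syndromes of r = [8, 1, 10, 6, 4] (all sums mod 11).
  S_0 = Σ v_i r_i = 1·8 + 3·1 + 7·10 + 4·6 + 7·4 = 133 ≡ 1.
  S_1 = Σ v_i α_i r_i = 1·8·8 + 3·6·1 + 7·7·10 + 4·9·6 + 7·3·4 = 872 ≡ 3.
  α_i^2 mod 11 = [9, 3, 5, 4, 9].
  S_2 = Σ v_i α_i^2 r_i = 1·9·8 + 3·3·1 + 7·5·10 + 4·4·6 + 7·9·4 = 779 ≡ 9.
  S = (1, 3, 9) ≠ 0, so r is not a codeword (an error is present).
Step 3: locate the error. For a single error e at position i, S_ℓ = v_i·e·α_i^ℓ, so α_err = S_1/S_0.
  S_0^{−1} = 1^{−1} = 1 (mod 11), so α_err = 3·1 = 3 ≡ 3 = α_5. Error position i = 5.
  Consistency check: S_2/S_1 = 9·4 = 36 ≡ 3 = α_err ✓ (single-error assumption holds).
Step 4: error magnitude e = S_0/v_5 = S_0·∏_{j≠5}(α_5 − α_j) = 1·8 = 8 ≡ 8 (mod 11).
Step 5: correct position 5: c_5 = r_5 − e = 4 − 8 ≡ 7 (mod 11). Hence c = [8, 1, 10, 6, 7].
  Check: interpolating c through the α_i gives m(x) = 2 + 9·x (degree < 2) with m(α_i) = c_i for every i, so c is indeed a codeword.


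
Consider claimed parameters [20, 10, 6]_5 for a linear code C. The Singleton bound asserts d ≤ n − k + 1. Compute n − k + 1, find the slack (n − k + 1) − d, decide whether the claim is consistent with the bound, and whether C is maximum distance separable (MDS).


Singleton RHS = n − k + 1 = 11, slack = 5, bound satisfied, not MDS.

Singleton bound: d ≤ n − k + 1.
Here n = 20, k = 10, so n − k + 1 = 11.
Given d = 6, check d ≤ 11: YES.
Slack = (n − k + 1) − d = 5.
The code is NOT MDS (slack = 5 > 0).
Description: the claimed parameters are [20, 10, 6]_5; such a code would be non-MDS.


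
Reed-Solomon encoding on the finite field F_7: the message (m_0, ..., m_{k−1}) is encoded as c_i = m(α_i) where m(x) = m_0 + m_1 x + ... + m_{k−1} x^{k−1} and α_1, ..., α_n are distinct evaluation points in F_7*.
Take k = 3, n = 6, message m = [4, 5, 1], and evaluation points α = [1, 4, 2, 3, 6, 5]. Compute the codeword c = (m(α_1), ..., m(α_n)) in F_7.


c = [3, 5, 4, 0, 0, 5]

Message polynomial: m(x) = 4 + 5·x + 1·x^2 (mod 7).
For each evaluation point α_i, compute m(α_i) mod 7:
  α_1 = 1: Horner steps 1 → 6 → 3, so m(1) = 3.
  α_2 = 4: Horner steps 1 → 2 → 5, so m(4) = 5.
  α_3 = 2: Horner steps 1 → 0 → 4, so m(2) = 4.
  α_4 = 3: Horner steps 1 → 1 → 0, so m(3) = 0.
  α_5 = 6: Horner steps 1 → 4 → 0, so m(6) = 0.
  α_6 = 5: Horner steps 1 → 3 → 5, so m(5) = 5.
Codeword c = [3, 5, 4, 0, 0, 5] ∈ F_7^6.


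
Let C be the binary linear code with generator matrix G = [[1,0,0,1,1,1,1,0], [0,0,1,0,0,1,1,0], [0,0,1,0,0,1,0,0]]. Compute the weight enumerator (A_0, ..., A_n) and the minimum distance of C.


Weight distribution: A_0 = 1, A_1 = 1, A_2 = 1, A_3 = 1, A_4 = 2, A_5 = 2. Minimum distance d = 1.

Enumerate all 2^3 = 8 messages m ∈ F_2^3.
For each, compute codeword c = mG in F_2^8, then tally its weight.
  m = 000 → c = 00000000, weight = 0.
  m = 100 → c = 10011110, weight = 5.
  m = 010 → c = 00100110, weight = 3.
  m = 110 → c = 10111000, weight = 4.
  m = 001 → c = 00100100, weight = 2.
  m = 101 → c = 10111010, weight = 5.
  m = 011 → c = 00000010, weight = 1.
  m = 111 → c = 10011100, weight = 4.
Tally weights:
  weight 0: 1 codewords.
  weight 1: 1 codewords.
  weight 2: 1 codewords.
  weight 3: 1 codewords.
  weight 4: 2 codewords.
  weight 5: 2 codewords.
Minimum distance d = smallest w > 0 with A_w > 0 = 1.
Sanity: Σ A_w = 8 = 2^3 = 8 ✓.


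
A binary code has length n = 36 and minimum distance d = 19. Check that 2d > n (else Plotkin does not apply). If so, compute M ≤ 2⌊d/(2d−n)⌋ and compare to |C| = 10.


Plotkin bound M ≤ 18; given |C| = 10 ≤ bound (satisfied).

Check applicability: 2d = 38, n = 36.
2d − n = 2 > 0, so Plotkin applies.
Compute d/(2d−n) = 19/2 ≈ 9.5000.
⌊d/(2d−n)⌋ = 9.
Plotkin bound: M ≤ 2·9 = 18.
Given |C| = 10, check: satisfied.
This |C| is below the Plotkin bound.


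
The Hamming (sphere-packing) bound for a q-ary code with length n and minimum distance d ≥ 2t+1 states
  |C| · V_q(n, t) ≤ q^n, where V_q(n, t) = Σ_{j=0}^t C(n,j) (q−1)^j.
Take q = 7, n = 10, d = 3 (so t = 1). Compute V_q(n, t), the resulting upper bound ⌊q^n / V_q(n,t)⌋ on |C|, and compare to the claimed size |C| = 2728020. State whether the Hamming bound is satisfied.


V_q(n, t) = 61, q^n = 282475249, Hamming bound = 4630741, |C| = 2728020 ≤ bound (satisfied).

Step 1: Compute V_q(n, t) = Σ_{j=0}^1 C(n, j) (q−1)^j.
  j = 0: C(10,0)·(6)^0 = 1·1 = 1.
  j = 1: C(10,1)·(6)^1 = 10·6 = 60.
  V_q(n, t) = 1 + 60 = 61.
Step 2: q^n = 7^10 = 282475249.
Step 3: Hamming bound ⌊q^n / V_q(n,t)⌋ = ⌊282475249/61⌋ = 4630741.
Step 4: Compare |C| = 2728020 to 4630741: satisfied.
The claimed |C| lies below the Hamming bound.


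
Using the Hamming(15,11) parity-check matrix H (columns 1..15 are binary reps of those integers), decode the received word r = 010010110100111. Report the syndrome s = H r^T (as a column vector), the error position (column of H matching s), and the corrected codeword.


s = (1, 1, 1, 0)^T, error position = 14, corrected codeword c = 010010110100101

Compute s = H r^T mod 2 one row at a time:
  s_1 = 1 + 0 + 1 + 0 + 0 + 1 + 1 + 1 = 5 ≡ 1 (mod 2).
  s_2 = 0 + 1 + 0 + 1 + 0 + 1 + 1 + 1 = 5 ≡ 1 (mod 2).
  s_3 = 1 + 0 + 0 + 1 + 1 + 0 + 1 + 1 = 5 ≡ 1 (mod 2).
  s_4 = 0 + 0 + 1 + 1 + 0 + 0 + 1 + 1 = 4 ≡ 0 (mod 2).
s = (1, 1, 1, 0)^T — this equals column 14 of H (binary 1110), so error is at position 14.
Correct: flip bit 14 of r = 010010110100111 to get c = 010010110100101.


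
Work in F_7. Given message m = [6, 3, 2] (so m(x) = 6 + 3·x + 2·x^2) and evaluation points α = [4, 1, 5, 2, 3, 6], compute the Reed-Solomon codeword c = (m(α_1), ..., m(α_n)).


c = [1, 4, 1, 6, 5, 5]

Message polynomial: m(x) = 6 + 3·x + 2·x^2 (mod 7).
For each evaluation point α_i, compute m(α_i) mod 7:
  α_1 = 4: Horner steps 2 → 4 → 1, so m(4) = 1.
  α_2 = 1: Horner steps 2 → 5 → 4, so m(1) = 4.
  α_3 = 5: Horner steps 2 → 6 → 1, so m(5) = 1.
  α_4 = 2: Horner steps 2 → 0 → 6, so m(2) = 6.
  α_5 = 3: Horner steps 2 → 2 → 5, so m(3) = 5.
  α_6 = 6: Horner steps 2 → 1 → 5, so m(6) = 5.
Codeword c = [1, 4, 1, 6, 5, 5] ∈ F_7^6.


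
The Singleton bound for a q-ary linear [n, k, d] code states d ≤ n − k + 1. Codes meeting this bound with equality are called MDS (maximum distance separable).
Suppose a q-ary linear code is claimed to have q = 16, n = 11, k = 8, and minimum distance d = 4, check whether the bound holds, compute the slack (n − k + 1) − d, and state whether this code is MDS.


Singleton RHS = n − k + 1 = 4, slack = 0, bound satisfied, MDS.

Singleton bound: d ≤ n − k + 1.
Here n = 11, k = 8, so n − k + 1 = 4.
Given d = 4, check d ≤ 4: YES.
Slack = (n − k + 1) − d = 0.
The code is MDS (slack = 0).
Description: the claimed parameters are [11, 8, 4]_16; such a code would be MDS (meets Singleton bound).


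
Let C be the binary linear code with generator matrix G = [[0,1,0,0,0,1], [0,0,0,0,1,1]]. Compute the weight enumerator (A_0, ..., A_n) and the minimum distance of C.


Weight distribution: A_0 = 1, A_2 = 3. Minimum distance d = 2.

Enumerate all 2^2 = 4 messages m ∈ F_2^2.
For each, compute codeword c = mG in F_2^6, then tally its weight.
  m = 00 → c = 000000, weight = 0.
  m = 10 → c = 010001, weight = 2.
  m = 01 → c = 000011, weight = 2.
  m = 11 → c = 010010, weight = 2.
Tally weights:
  weight 0: 1 codewords.
  weight 2: 3 codewords.
Minimum distance d = smallest w > 0 with A_w > 0 = 2.
Sanity: Σ A_w = 4 = 2^2 = 4 ✓.


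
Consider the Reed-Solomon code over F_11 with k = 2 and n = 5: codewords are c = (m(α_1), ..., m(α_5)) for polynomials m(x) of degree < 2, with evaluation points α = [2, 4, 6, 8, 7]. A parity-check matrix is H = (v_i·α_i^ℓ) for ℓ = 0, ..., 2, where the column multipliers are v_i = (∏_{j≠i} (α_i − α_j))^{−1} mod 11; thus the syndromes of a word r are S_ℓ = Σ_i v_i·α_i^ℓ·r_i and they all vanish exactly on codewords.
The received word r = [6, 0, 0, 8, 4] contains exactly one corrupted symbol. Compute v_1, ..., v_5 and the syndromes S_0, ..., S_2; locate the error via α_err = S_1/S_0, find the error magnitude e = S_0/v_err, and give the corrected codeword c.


S = (9, 3, 1), error at position 2, error magnitude e = 8, c = [6, 3, 0, 8, 4].

Step 1: column multipliers v_i = (∏_{j≠i}(α_i − α_j))^{−1} mod 11.
  i = 1 (α = 2): (2−4)(2−6)(2−8)(2−7) = (−2)·(−4)·(−6)·(−5) = 240 ≡ 9, so v_1 = 9^{−1} = 5 (mod 11).
  i = 2 (α = 4): (4−2)(4−6)(4−8)(4−7) = 2·(−2)·(−4)·(−3) = −48 ≡ 7, so v_2 = 7^{−1} = 8 (mod 11).
  i = 3 (α = 6): (6−2)(6−4)(6−8)(6−7) = 4·2·(−2)·(−1) = 16 ≡ 5, so v_3 = 5^{−1} = 9 (mod 11).
  i = 4 (α = 8): (8−2)(8−4)(8−6)(8−7) = 6·4·2·1 = 48 ≡ 4, so v_4 = 4^{−1} = 3 (mod 11).
  i = 5 (α = 7): (7−2)(7−4)(7−6)(7−8) = 5·3·1·(−1) = −15 ≡ 7, so v_5 = 7^{−1} = 8 (mod 11).
  v = [5, 8, 9, 3, 8].
Step 2: syndromes of r = [6, 0, 0, 8, 4] (all sums mod 11).
  S_0 = Σ v_i r_i = 5·6 + 8·0 + 9·0 + 3·8 + 8·4 = 86 ≡ 9.
  S_1 = Σ v_i α_i r_i = 5·2·6 + 8·4·0 + 9·6·0 + 3·8·8 + 8·7·4 = 476 ≡ 3.
  α_i^2 mod 11 = [4, 5, 3, 9, 5].
  S_2 = Σ v_i α_i^2 r_i = 5·4·6 + 8·5·0 + 9·3·0 + 3·9·8 + 8·5·4 = 496 ≡ 1.
  S = (9, 3, 1) ≠ 0, so r is not a codeword (an error is present).
Step 3: locate the error. For a single error e at position i, S_ℓ = v_i·e·α_i^ℓ, so α_err = S_1/S_0.
  S_0^{−1} = 9^{−1} = 5 (mod 11), so α_err = 3·5 = 15 ≡ 4 = α_2. Error position i = 2.
  Consistency check: S_2/S_1 = 1·4 = 4 ≡ 4 = α_err ✓ (single-error assumption holds).
Step 4: error magnitude e = S_0/v_2 = S_0·∏_{j≠2}(α_2 − α_j) = 9·7 = 63 ≡ 8 (mod 11).
Step 5: correct position 2: c_2 = r_2 − e = 0 − 8 ≡ 3 (mod 11). Hence c = [6, 3, 0, 8, 4].
  Check: interpolating c through the α_i gives m(x) = 9 + 4·x (degree < 2) with m(α_i) = c_i for every i, so c is indeed a codeword.


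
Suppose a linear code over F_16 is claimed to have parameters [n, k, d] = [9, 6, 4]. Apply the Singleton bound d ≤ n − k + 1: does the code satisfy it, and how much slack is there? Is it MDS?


Singleton RHS = n − k + 1 = 4, slack = 0, bound satisfied, MDS.

Singleton bound: d ≤ n − k + 1.
Here n = 9, k = 6, so n − k + 1 = 4.
Given d = 4, check d ≤ 4: YES.
Slack = (n − k + 1) − d = 0.
The code is MDS (slack = 0).
Description: the claimed parameters are [9, 6, 4]_16; such a code would be MDS (meets Singleton bound).
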